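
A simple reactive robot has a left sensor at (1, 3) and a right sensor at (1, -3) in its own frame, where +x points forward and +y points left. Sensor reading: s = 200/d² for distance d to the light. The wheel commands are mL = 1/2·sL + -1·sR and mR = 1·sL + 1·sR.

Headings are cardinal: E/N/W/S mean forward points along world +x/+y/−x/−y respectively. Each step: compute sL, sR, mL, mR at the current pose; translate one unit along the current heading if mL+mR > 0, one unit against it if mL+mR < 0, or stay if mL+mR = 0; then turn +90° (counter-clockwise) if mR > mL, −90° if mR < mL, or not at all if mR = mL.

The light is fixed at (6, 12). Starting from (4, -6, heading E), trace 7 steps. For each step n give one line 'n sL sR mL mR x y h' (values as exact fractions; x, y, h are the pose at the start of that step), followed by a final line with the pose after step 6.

0 100/113 100/221 -250/24973 33400/24973 4 -6 E
1 40/61 200/293 -6340/17873 23920/17873 5 -6 N
2 50/101 1 -76/101 151/101 5 -5 W
3 8/13 200/349 -1204/4537 5392/4537 4 -5 S
4 100/113 100/221 -250/24973 33400/24973 4 -6 E
5 40/61 200/293 -6340/17873 23920/17873 5 -6 N
6 50/101 1 -76/101 151/101 5 -5 W
final 4 -5 S

n=0: pose=(4,-6,E); sL=100/113, sR=100/221; mL=-250/24973, mR=33400/24973; mL+mR=150/113 → advance +1; mR−mL=33650/24973 → turn +1·90°
n=1: pose=(5,-6,N); sL=40/61, sR=200/293; mL=-6340/17873, mR=23920/17873; mL+mR=60/61 → advance +1; mR−mL=30260/17873 → turn +1·90°
n=2: pose=(5,-5,W); sL=50/101, sR=1; mL=-76/101, mR=151/101; mL+mR=75/101 → advance +1; mR−mL=227/101 → turn +1·90°
n=3: pose=(4,-5,S); sL=8/13, sR=200/349; mL=-1204/4537, mR=5392/4537; mL+mR=12/13 → advance +1; mR−mL=6596/4537 → turn +1·90°
n=4: pose=(4,-6,E); sL=100/113, sR=100/221; mL=-250/24973, mR=33400/24973; mL+mR=150/113 → advance +1; mR−mL=33650/24973 → turn +1·90°
n=5: pose=(5,-6,N); sL=40/61, sR=200/293; mL=-6340/17873, mR=23920/17873; mL+mR=60/61 → advance +1; mR−mL=30260/17873 → turn +1·90°
n=6: pose=(5,-5,W); sL=50/101, sR=1; mL=-76/101, mR=151/101; mL+mR=75/101 → advance +1; mR−mL=227/101 → turn +1·90°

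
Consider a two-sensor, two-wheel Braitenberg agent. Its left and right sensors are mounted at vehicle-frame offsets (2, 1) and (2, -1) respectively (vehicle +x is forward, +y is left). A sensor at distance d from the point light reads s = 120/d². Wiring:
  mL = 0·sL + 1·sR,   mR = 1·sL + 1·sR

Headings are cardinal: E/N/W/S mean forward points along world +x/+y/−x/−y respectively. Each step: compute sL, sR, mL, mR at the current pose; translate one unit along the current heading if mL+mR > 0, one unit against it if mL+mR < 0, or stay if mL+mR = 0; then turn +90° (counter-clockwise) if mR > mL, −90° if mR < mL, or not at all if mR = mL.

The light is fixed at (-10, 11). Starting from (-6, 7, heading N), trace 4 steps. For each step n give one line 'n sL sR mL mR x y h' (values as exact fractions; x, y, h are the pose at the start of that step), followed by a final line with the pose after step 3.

n=0: pose=(-6,7,N); sL=120/13, sR=120/29; mL=120/29, mR=5040/377; mL+mR=6600/377 → advance +1; mR−mL=120/13 → turn +1·90°
n=1: pose=(-6,8,W); sL=6, sR=15; mL=15, mR=21; mL+mR=36 → advance +1; mR−mL=6 → turn +1·90°
n=2: pose=(-7,8,S); sL=120/41, sR=120/29; mL=120/29, mR=8400/1189; mL+mR=13320/1189 → advance +1; mR−mL=120/41 → turn +1·90°
n=3: pose=(-7,7,E); sL=60/17, sR=12/5; mL=12/5, mR=504/85; mL+mR=708/85 → advance +1; mR−mL=60/17 → turn +1·90°

0 120/13 120/29 120/29 5040/377 -6 7 N
1 6 15 15 21 -6 8 W
2 120/41 120/29 120/29 8400/1189 -7 8 S
3 60/17 12/5 12/5 504/85 -7 7 E
final -6 7 N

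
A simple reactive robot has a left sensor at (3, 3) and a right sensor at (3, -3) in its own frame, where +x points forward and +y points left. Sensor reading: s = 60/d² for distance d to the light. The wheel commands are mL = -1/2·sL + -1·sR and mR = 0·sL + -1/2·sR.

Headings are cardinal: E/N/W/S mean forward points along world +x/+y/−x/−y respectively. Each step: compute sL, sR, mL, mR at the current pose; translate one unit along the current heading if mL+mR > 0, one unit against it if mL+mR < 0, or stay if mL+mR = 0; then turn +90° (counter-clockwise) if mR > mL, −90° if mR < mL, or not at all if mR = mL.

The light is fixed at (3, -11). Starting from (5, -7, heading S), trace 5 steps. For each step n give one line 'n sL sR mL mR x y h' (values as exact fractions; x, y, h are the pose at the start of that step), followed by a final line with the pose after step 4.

0 30/13 30 -405/13 -15 5 -7 S
1 60/89 60/29 -6210/2581 -30/29 5 -6 E
2 15/17 3/4 -81/68 -3/8 4 -6 N
3 12 60/53 -378/53 -30/53 4 -7 W
4 30/13 30 -405/13 -15 5 -7 S
final 5 -6 E

n=0: pose=(5,-7,S); sL=30/13, sR=30; mL=-405/13, mR=-15; mL+mR=-600/13 → advance -1; mR−mL=210/13 → turn +1·90°
n=1: pose=(5,-6,E); sL=60/89, sR=60/29; mL=-6210/2581, mR=-30/29; mL+mR=-8880/2581 → advance -1; mR−mL=3540/2581 → turn +1·90°
n=2: pose=(4,-6,N); sL=15/17, sR=3/4; mL=-81/68, mR=-3/8; mL+mR=-213/136 → advance -1; mR−mL=111/136 → turn +1·90°
n=3: pose=(4,-7,W); sL=12, sR=60/53; mL=-378/53, mR=-30/53; mL+mR=-408/53 → advance -1; mR−mL=348/53 → turn +1·90°
n=4: pose=(5,-7,S); sL=30/13, sR=30; mL=-405/13, mR=-15; mL+mR=-600/13 → advance -1; mR−mL=210/13 → turn +1·90°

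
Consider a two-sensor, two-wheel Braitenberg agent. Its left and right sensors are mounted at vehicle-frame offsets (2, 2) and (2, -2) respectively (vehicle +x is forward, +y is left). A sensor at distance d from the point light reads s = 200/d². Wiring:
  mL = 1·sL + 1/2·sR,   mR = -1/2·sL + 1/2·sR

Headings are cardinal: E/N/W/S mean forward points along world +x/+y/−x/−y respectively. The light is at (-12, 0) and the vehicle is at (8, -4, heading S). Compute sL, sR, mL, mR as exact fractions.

left sensor world pos  = (10, -6); dL² = 520
right sensor world pos = (6, -6); dR² = 360
sL = 200/520 = 5/13
sR = 200/360 = 5/9
mL = 1·sL + 1/2·sR = 155/234
mR = -1/2·sL + 1/2·sR = 10/117

5/13 5/9 155/234 10/117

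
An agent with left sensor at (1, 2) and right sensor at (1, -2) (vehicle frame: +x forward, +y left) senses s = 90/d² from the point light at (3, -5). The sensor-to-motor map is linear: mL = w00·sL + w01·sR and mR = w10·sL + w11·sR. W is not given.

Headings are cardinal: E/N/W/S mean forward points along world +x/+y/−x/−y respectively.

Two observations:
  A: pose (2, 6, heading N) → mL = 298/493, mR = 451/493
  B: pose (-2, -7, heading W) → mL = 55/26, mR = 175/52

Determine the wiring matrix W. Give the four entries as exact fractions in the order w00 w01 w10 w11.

obs A: pose=(2,6,N) → sL=10/17, sR=18/29, mL=298/493, mR=451/493
obs B: pose=(-2,-7,W) → sL=45/26, sR=5/2, mL=55/26, mR=175/52
sensor matrix S = [[10/17, 18/29], [45/26, 5/2]]; det S = 2540/6409
solve [mL_A; mL_B] = S·[w00; w01] and [mR_A; mR_B] = S·[w10; w11]:
  w00 = 1/2, w01 = 1/2, w10 = 1/2, w11 = 1

1/2 1/2 1/2 1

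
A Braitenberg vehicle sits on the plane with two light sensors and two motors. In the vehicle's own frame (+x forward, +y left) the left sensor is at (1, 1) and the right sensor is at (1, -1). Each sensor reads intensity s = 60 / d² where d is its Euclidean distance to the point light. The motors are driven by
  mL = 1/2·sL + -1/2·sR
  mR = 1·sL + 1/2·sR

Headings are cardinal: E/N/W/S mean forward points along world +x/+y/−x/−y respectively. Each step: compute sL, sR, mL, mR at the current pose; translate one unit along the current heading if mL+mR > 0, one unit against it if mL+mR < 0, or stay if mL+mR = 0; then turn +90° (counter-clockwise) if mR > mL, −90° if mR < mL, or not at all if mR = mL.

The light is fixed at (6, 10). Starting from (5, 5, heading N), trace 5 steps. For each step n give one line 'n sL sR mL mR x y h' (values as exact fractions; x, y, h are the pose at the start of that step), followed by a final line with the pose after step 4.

n=0: pose=(5,5,N); sL=3, sR=15/4; mL=-3/8, mR=39/8; mL+mR=9/2 → advance +1; mR−mL=21/4 → turn +1·90°
n=1: pose=(5,6,W); sL=60/29, sR=60/13; mL=-480/377, mR=1650/377; mL+mR=90/29 → advance +1; mR−mL=2130/377 → turn +1·90°
n=2: pose=(4,6,S); sL=30/13, sR=30/17; mL=60/221, mR=705/221; mL+mR=45/13 → advance +1; mR−mL=645/221 → turn +1·90°
n=3: pose=(4,5,E); sL=60/17, sR=60/37; mL=600/629, mR=2730/629; mL+mR=90/17 → advance +1; mR−mL=2130/629 → turn +1·90°
n=4: pose=(5,5,N); sL=3, sR=15/4; mL=-3/8, mR=39/8; mL+mR=9/2 → advance +1; mR−mL=21/4 → turn +1·90°

0 3 15/4 -3/8 39/8 5 5 N
1 60/29 60/13 -480/377 1650/377 5 6 W
2 30/13 30/17 60/221 705/221 4 6 S
3 60/17 60/37 600/629 2730/629 4 5 E
4 3 15/4 -3/8 39/8 5 5 N
final 5 6 W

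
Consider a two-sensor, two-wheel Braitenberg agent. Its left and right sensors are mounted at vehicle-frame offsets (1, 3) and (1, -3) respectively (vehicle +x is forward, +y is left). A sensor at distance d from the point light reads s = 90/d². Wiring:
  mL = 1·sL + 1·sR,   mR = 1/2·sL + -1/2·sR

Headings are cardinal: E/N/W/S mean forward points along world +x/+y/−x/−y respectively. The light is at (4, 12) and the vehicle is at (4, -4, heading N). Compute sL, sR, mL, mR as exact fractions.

5/13 5/13 10/13 0

left sensor world pos  = (1, -3); dL² = 234
right sensor world pos = (7, -3); dR² = 234
sL = 90/234 = 5/13
sR = 90/234 = 5/13
mL = 1·sL + 1·sR = 10/13
mR = 1/2·sL + -1/2·sR = 0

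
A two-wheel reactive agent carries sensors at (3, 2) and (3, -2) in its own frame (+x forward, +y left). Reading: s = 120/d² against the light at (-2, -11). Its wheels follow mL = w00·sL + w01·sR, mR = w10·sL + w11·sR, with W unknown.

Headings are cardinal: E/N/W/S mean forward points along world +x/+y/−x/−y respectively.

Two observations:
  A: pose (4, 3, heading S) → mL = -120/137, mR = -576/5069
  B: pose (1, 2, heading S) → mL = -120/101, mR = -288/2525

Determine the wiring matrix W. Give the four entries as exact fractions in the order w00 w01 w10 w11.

obs A: pose=(4,3,S) → sL=24/37, sR=120/137, mL=-120/137, mR=-576/5069
obs B: pose=(1,2,S) → sL=24/25, sR=120/101, mL=-120/101, mR=-288/2525
sensor matrix S = [[24/37, 120/137], [24/25, 120/101]]; det S = -179712/2559845
solve [mL_A; mL_B] = S·[w00; w01] and [mR_A; mR_B] = S·[w10; w11]:
  w00 = 0, w01 = -1, w10 = 1/2, w11 = -1/2

0 -1 1/2 -1/2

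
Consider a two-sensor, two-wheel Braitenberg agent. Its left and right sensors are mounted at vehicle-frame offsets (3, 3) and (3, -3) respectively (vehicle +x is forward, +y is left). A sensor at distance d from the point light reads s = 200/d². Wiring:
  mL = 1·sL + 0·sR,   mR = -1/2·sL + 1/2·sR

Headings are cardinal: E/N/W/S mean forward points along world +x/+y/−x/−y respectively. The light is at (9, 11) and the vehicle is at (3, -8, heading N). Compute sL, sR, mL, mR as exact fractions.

200/337 40/53 200/337 1440/17861

left sensor world pos  = (0, -5); dL² = 337
right sensor world pos = (6, -5); dR² = 265
sL = 200/337 = 200/337
sR = 200/265 = 40/53
mL = 1·sL + 0·sR = 200/337
mR = -1/2·sL + 1/2·sR = 1440/17861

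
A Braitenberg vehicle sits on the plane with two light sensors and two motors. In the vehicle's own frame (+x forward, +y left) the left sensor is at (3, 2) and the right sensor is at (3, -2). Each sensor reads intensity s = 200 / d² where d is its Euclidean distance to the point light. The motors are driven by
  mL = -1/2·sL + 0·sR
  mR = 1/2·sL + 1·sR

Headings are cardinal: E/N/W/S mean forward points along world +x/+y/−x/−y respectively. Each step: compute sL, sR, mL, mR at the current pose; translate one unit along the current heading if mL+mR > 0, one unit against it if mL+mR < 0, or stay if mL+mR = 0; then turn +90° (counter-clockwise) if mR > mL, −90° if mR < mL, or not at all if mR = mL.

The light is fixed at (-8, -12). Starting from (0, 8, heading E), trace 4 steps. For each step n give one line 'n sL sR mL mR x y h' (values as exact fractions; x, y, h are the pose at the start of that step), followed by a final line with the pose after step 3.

n=0: pose=(0,8,E); sL=40/121, sR=40/89; mL=-20/121, mR=6620/10769; mL+mR=40/89 → advance +1; mR−mL=8400/10769 → turn +1·90°
n=1: pose=(1,8,N); sL=100/289, sR=4/13; mL=-50/289, mR=1806/3757; mL+mR=4/13 → advance +1; mR−mL=2456/3757 → turn +1·90°
n=2: pose=(1,9,W); sL=200/397, sR=40/113; mL=-100/397, mR=27180/44861; mL+mR=40/113 → advance +1; mR−mL=38480/44861 → turn +1·90°
n=3: pose=(0,9,S); sL=25/53, sR=5/9; mL=-25/106, mR=755/954; mL+mR=5/9 → advance +1; mR−mL=490/477 → turn +1·90°

0 40/121 40/89 -20/121 6620/10769 0 8 E
1 100/289 4/13 -50/289 1806/3757 1 8 N
2 200/397 40/113 -100/397 27180/44861 1 9 W
3 25/53 5/9 -25/106 755/954 0 9 S
final 0 8 E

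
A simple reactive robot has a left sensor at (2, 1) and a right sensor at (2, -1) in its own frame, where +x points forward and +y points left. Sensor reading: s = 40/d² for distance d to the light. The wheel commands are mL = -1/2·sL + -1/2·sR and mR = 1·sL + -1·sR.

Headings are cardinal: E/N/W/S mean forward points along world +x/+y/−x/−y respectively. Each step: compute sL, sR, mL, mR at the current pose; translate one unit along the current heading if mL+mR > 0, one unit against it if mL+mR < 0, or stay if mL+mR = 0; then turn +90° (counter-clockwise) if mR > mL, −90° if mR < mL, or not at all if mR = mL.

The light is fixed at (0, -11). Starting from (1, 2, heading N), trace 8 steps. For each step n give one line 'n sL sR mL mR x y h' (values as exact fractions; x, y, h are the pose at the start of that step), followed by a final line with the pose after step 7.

n=0: pose=(1,2,N); sL=8/45, sR=40/229; mL=-1816/10305, mR=32/10305; mL+mR=-1784/10305 → advance -1; mR−mL=616/3435 → turn +1·90°
n=1: pose=(1,1,W); sL=20/61, sR=4/17; mL=-292/1037, mR=96/1037; mL+mR=-196/1037 → advance -1; mR−mL=388/1037 → turn +1·90°
n=2: pose=(2,1,S); sL=40/109, sR=40/101; mL=-4200/11009, mR=-320/11009; mL+mR=-4520/11009 → advance -1; mR−mL=3880/11009 → turn +1·90°
n=3: pose=(2,2,E); sL=10/53, sR=1/4; mL=-93/424, mR=-13/212; mL+mR=-119/424 → advance -1; mR−mL=67/424 → turn +1·90°
n=4: pose=(1,2,N); sL=8/45, sR=40/229; mL=-1816/10305, mR=32/10305; mL+mR=-1784/10305 → advance -1; mR−mL=616/3435 → turn +1·90°
n=5: pose=(1,1,W); sL=20/61, sR=4/17; mL=-292/1037, mR=96/1037; mL+mR=-196/1037 → advance -1; mR−mL=388/1037 → turn +1·90°
n=6: pose=(2,1,S); sL=40/109, sR=40/101; mL=-4200/11009, mR=-320/11009; mL+mR=-4520/11009 → advance -1; mR−mL=3880/11009 → turn +1·90°
n=7: pose=(2,2,E); sL=10/53, sR=1/4; mL=-93/424, mR=-13/212; mL+mR=-119/424 → advance -1; mR−mL=67/424 → turn +1·90°

0 8/45 40/229 -1816/10305 32/10305 1 2 N
1 20/61 4/17 -292/1037 96/1037 1 1 W
2 40/109 40/101 -4200/11009 -320/11009 2 1 S
3 10/53 1/4 -93/424 -13/212 2 2 E
4 8/45 40/229 -1816/10305 32/10305 1 2 N
5 20/61 4/17 -292/1037 96/1037 1 1 W
6 40/109 40/101 -4200/11009 -320/11009 2 1 S
7 10/53 1/4 -93/424 -13/212 2 2 E
final 1 2 N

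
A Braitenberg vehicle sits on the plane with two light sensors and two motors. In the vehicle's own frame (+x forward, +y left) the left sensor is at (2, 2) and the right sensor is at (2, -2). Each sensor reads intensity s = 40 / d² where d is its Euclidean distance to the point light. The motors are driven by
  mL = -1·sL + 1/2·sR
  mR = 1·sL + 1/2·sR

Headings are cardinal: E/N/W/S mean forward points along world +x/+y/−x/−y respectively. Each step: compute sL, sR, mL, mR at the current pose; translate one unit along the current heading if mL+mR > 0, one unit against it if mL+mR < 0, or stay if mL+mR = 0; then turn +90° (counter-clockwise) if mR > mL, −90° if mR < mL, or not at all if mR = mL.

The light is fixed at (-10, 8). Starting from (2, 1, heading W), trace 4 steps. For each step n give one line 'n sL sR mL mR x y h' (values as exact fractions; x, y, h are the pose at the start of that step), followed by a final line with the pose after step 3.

0 40/181 8/25 -276/4525 1724/4525 2 1 W
1 4/25 20/81 -74/2025 574/2025 1 1 S
2 8/41 40/269 -1332/11029 2972/11029 1 0 E
3 5/17 5/29 -205/986 375/986 2 0 N
final 2 1 W

n=0: pose=(2,1,W); sL=40/181, sR=8/25; mL=-276/4525, mR=1724/4525; mL+mR=8/25 → advance +1; mR−mL=80/181 → turn +1·90°
n=1: pose=(1,1,S); sL=4/25, sR=20/81; mL=-74/2025, mR=574/2025; mL+mR=20/81 → advance +1; mR−mL=8/25 → turn +1·90°
n=2: pose=(1,0,E); sL=8/41, sR=40/269; mL=-1332/11029, mR=2972/11029; mL+mR=40/269 → advance +1; mR−mL=16/41 → turn +1·90°
n=3: pose=(2,0,N); sL=5/17, sR=5/29; mL=-205/986, mR=375/986; mL+mR=5/29 → advance +1; mR−mL=10/17 → turn +1·90°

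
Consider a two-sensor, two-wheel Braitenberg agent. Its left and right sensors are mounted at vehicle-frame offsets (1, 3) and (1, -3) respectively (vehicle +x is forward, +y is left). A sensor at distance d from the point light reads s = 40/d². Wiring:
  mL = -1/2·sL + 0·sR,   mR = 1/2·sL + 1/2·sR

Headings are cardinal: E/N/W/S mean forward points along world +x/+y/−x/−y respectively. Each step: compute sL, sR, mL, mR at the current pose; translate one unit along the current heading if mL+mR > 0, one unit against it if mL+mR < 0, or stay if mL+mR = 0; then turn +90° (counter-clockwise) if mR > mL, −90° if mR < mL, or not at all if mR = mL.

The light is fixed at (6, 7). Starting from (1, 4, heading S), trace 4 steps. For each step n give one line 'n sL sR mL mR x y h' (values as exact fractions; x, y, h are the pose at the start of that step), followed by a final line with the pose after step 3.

n=0: pose=(1,4,S); sL=2, sR=1/2; mL=-1, mR=5/4; mL+mR=1/4 → advance +1; mR−mL=9/4 → turn +1·90°
n=1: pose=(1,3,E); sL=40/17, sR=8/13; mL=-20/17, mR=328/221; mL+mR=4/13 → advance +1; mR−mL=588/221 → turn +1·90°
n=2: pose=(2,3,N); sL=20/29, sR=4; mL=-10/29, mR=68/29; mL+mR=2 → advance +1; mR−mL=78/29 → turn +1·90°
n=3: pose=(2,4,W); sL=40/61, sR=8/5; mL=-20/61, mR=344/305; mL+mR=4/5 → advance +1; mR−mL=444/305 → turn +1·90°

0 2 1/2 -1 5/4 1 4 S
1 40/17 8/13 -20/17 328/221 1 3 E
2 20/29 4 -10/29 68/29 2 3 N
3 40/61 8/5 -20/61 344/305 2 4 W
final 1 4 S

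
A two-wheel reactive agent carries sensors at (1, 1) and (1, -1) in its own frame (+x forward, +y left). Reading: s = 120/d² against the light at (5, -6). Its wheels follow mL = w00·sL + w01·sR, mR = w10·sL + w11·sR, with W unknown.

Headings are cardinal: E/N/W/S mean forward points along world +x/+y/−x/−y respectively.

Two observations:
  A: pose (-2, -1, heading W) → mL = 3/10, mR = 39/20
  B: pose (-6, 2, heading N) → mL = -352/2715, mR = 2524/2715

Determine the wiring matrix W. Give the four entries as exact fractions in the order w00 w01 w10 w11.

obs A: pose=(-2,-1,W) → sL=3/2, sR=6/5, mL=3/10, mR=39/20
obs B: pose=(-6,2,N) → sL=8/15, sR=120/181, mL=-352/2715, mR=2524/2715
sensor matrix S = [[3/2, 6/5], [8/15, 120/181]]; det S = 1604/4525
solve [mL_A; mL_B] = S·[w00; w01] and [mR_A; mR_B] = S·[w10; w11]:
  w00 = 1, w01 = -1, w10 = 1/2, w11 = 1

1 -1 1/2 1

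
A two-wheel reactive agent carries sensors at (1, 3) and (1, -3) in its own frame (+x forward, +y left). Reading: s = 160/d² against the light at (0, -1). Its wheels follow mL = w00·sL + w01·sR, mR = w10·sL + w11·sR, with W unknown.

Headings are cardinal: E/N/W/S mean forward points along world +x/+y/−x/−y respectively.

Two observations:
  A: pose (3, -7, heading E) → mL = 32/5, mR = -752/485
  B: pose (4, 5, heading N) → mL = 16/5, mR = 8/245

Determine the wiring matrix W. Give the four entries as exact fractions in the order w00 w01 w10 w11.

1 0 -1/2 1

obs A: pose=(3,-7,E) → sL=32/5, sR=160/97, mL=32/5, mR=-752/485
obs B: pose=(4,5,N) → sL=16/5, sR=80/49, mL=16/5, mR=8/245
sensor matrix S = [[32/5, 160/97], [16/5, 80/49]]; det S = 24576/4753
solve [mL_A; mL_B] = S·[w00; w01] and [mR_A; mR_B] = S·[w10; w11]:
  w00 = 1, w01 = 0, w10 = -1/2, w11 = 1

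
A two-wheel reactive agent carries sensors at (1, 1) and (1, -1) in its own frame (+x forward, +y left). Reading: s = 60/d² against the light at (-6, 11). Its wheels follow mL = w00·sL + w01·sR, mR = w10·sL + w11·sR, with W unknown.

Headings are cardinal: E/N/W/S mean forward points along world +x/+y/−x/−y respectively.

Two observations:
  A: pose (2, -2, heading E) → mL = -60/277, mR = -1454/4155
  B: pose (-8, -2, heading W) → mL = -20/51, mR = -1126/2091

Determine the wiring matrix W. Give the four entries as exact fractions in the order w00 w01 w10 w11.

obs A: pose=(2,-2,E) → sL=4/15, sR=60/277, mL=-60/277, mR=-1454/4155
obs B: pose=(-8,-2,W) → sL=12/41, sR=20/51, mL=-20/51, mR=-1126/2091
sensor matrix S = [[4/15, 60/277], [12/41, 20/51]]; det S = 71552/1737621
solve [mL_A; mL_B] = S·[w00; w01] and [mR_A; mR_B] = S·[w10; w11]:
  w00 = 0, w01 = -1, w10 = -1/2, w11 = -1

0 -1 -1/2 -1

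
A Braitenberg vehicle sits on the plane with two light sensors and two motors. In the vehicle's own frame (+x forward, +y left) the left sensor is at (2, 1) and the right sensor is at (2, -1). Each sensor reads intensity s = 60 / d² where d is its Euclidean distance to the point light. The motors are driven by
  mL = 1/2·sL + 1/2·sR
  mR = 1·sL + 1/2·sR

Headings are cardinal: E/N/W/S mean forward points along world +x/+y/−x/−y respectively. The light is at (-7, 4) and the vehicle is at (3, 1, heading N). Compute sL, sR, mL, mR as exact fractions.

left sensor world pos  = (2, 3); dL² = 82
right sensor world pos = (4, 3); dR² = 122
sL = 60/82 = 30/41
sR = 60/122 = 30/61
mL = 1/2·sL + 1/2·sR = 1530/2501
mR = 1·sL + 1/2·sR = 2445/2501

30/41 30/61 1530/2501 2445/2501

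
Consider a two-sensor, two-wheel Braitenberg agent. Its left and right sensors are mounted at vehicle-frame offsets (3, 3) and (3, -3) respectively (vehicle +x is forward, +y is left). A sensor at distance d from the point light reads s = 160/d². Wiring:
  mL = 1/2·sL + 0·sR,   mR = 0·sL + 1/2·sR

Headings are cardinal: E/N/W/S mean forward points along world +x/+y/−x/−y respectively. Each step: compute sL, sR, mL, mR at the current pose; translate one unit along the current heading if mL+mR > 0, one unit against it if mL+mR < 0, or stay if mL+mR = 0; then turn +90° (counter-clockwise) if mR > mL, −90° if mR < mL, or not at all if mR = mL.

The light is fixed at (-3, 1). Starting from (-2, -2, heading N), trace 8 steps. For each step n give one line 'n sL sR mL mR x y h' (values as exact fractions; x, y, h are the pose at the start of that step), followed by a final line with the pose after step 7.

n=0: pose=(-2,-2,N); sL=40, sR=10; mL=20, mR=5; mL+mR=25 → advance +1; mR−mL=-15 → turn -1·90°
n=1: pose=(-2,-1,E); sL=160/17, sR=160/41; mL=80/17, mR=80/41; mL+mR=4640/697 → advance +1; mR−mL=-1920/697 → turn -1·90°
n=2: pose=(-1,-1,S); sL=16/5, sR=80/13; mL=8/5, mR=40/13; mL+mR=304/65 → advance +1; mR−mL=96/65 → turn +1·90°
n=3: pose=(-1,-2,E); sL=32/5, sR=160/61; mL=16/5, mR=80/61; mL+mR=1376/305 → advance +1; mR−mL=-576/305 → turn -1·90°
n=4: pose=(0,-2,S); sL=20/9, sR=40/9; mL=10/9, mR=20/9; mL+mR=10/3 → advance +1; mR−mL=10/9 → turn +1·90°
n=5: pose=(0,-3,E); sL=160/37, sR=32/17; mL=80/37, mR=16/17; mL+mR=1952/629 → advance +1; mR−mL=-768/629 → turn -1·90°
n=6: pose=(1,-3,S); sL=80/49, sR=16/5; mL=40/49, mR=8/5; mL+mR=592/245 → advance +1; mR−mL=192/245 → turn +1·90°
n=7: pose=(1,-4,E); sL=160/53, sR=160/113; mL=80/53, mR=80/113; mL+mR=13280/5989 → advance +1; mR−mL=-4800/5989 → turn -1·90°

0 40 10 20 5 -2 -2 N
1 160/17 160/41 80/17 80/41 -2 -1 E
2 16/5 80/13 8/5 40/13 -1 -1 S
3 32/5 160/61 16/5 80/61 -1 -2 E
4 20/9 40/9 10/9 20/9 0 -2 S
5 160/37 32/17 80/37 16/17 0 -3 E
6 80/49 16/5 40/49 8/5 1 -3 S
7 160/53 160/113 80/53 80/113 1 -4 E
final 2 -4 S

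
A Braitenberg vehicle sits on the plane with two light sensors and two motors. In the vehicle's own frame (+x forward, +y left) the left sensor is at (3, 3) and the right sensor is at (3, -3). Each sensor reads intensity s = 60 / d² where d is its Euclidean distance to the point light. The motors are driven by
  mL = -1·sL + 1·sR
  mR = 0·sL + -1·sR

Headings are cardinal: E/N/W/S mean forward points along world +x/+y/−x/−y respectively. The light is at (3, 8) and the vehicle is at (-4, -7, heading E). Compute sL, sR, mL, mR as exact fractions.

left sensor world pos  = (-1, -4); dL² = 160
right sensor world pos = (-1, -10); dR² = 340
sL = 60/160 = 3/8
sR = 60/340 = 3/17
mL = -1·sL + 1·sR = -27/136
mR = 0·sL + -1·sR = -3/17

3/8 3/17 -27/136 -3/17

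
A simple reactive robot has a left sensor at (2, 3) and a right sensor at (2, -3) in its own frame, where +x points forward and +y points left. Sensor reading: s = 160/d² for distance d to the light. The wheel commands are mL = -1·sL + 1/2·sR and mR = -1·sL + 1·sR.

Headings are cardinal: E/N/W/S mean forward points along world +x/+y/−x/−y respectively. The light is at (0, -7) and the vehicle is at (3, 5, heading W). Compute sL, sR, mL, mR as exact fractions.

80/41 80/113 -7400/4633 -5760/4633

left sensor world pos  = (1, 2); dL² = 82
right sensor world pos = (1, 8); dR² = 226
sL = 160/82 = 80/41
sR = 160/226 = 80/113
mL = -1·sL + 1/2·sR = -7400/4633
mR = -1·sL + 1·sR = -5760/4633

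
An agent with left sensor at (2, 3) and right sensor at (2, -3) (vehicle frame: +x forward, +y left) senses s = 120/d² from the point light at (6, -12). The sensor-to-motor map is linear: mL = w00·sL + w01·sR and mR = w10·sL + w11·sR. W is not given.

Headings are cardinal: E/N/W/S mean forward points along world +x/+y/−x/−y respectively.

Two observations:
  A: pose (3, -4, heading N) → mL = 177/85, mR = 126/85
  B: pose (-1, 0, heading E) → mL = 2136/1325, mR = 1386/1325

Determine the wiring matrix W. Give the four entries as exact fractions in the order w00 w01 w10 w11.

1 1 1 1/2

obs A: pose=(3,-4,N) → sL=15/17, sR=6/5, mL=177/85, mR=126/85
obs B: pose=(-1,0,E) → sL=12/25, sR=60/53, mL=2136/1325, mR=1386/1325
sensor matrix S = [[15/17, 6/5], [12/25, 60/53]]; det S = 47628/112625
solve [mL_A; mL_B] = S·[w00; w01] and [mR_A; mR_B] = S·[w10; w11]:
  w00 = 1, w01 = 1, w10 = 1, w11 = 1/2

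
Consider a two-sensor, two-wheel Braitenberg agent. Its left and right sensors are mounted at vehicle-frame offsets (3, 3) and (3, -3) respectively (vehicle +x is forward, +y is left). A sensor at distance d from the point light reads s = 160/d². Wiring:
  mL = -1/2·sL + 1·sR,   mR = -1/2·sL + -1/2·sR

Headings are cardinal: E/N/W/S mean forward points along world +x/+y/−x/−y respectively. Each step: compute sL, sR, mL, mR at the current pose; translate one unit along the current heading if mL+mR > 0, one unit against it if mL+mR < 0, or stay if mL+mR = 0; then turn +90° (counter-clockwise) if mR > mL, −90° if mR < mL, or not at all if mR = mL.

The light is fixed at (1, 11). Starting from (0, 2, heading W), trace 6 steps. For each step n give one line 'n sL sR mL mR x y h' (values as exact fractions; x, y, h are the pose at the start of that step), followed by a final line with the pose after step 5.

n=0: pose=(0,2,W); sL=1, sR=40/13; mL=67/26, mR=-53/26; mL+mR=7/13 → advance +1; mR−mL=-60/13 → turn -1·90°
n=1: pose=(-1,2,N); sL=160/61, sR=160/37; mL=6800/2257, mR=-7840/2257; mL+mR=-1040/2257 → advance -1; mR−mL=-240/37 → turn -1·90°
n=2: pose=(-1,1,E); sL=16/5, sR=16/17; mL=-56/85, mR=-176/85; mL+mR=-232/85 → advance -1; mR−mL=-24/17 → turn -1·90°
n=3: pose=(-2,1,S); sL=160/169, sR=32/41; mL=2128/6929, mR=-5984/6929; mL+mR=-3856/6929 → advance -1; mR−mL=-48/41 → turn -1·90°
n=4: pose=(-2,2,W); sL=8/9, sR=20/9; mL=16/9, mR=-14/9; mL+mR=2/9 → advance +1; mR−mL=-10/3 → turn -1·90°
n=5: pose=(-3,2,N); sL=32/17, sR=160/37; mL=2128/629, mR=-1952/629; mL+mR=176/629 → advance +1; mR−mL=-240/37 → turn -1·90°

0 1 40/13 67/26 -53/26 0 2 W
1 160/61 160/37 6800/2257 -7840/2257 -1 2 N
2 16/5 16/17 -56/85 -176/85 -1 1 E
3 160/169 32/41 2128/6929 -5984/6929 -2 1 S
4 8/9 20/9 16/9 -14/9 -2 2 W
5 32/17 160/37 2128/629 -1952/629 -3 2 N
final -3 3 E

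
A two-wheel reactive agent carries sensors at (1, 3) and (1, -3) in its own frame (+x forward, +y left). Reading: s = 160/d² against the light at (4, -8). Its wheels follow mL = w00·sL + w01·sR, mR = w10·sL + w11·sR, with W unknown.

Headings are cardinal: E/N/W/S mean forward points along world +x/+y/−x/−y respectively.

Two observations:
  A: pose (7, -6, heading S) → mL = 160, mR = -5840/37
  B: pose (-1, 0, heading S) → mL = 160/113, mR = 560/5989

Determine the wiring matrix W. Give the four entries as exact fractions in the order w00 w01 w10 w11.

obs A: pose=(7,-6,S) → sL=160/37, sR=160, mL=160, mR=-5840/37
obs B: pose=(-1,0,S) → sL=160/53, sR=160/113, mL=160/113, mR=560/5989
sensor matrix S = [[160/37, 160], [160/53, 160/113]]; det S = -105676800/221593
solve [mL_A; mL_B] = S·[w00; w01] and [mR_A; mR_B] = S·[w10; w11]:
  w00 = 0, w01 = 1, w10 = 1/2, w11 = -1

0 1 1/2 -1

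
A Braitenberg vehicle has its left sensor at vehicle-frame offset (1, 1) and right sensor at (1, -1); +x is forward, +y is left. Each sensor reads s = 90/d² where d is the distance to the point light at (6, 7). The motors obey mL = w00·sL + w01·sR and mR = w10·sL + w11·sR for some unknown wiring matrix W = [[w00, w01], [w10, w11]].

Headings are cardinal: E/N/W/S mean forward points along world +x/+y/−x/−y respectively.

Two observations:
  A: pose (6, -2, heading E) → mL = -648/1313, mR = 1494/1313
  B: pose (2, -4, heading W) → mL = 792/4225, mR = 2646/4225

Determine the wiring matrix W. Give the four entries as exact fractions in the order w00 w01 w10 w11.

-1 1 1/2 1/2

obs A: pose=(6,-2,E) → sL=18/13, sR=90/101, mL=-648/1313, mR=1494/1313
obs B: pose=(2,-4,W) → sL=90/169, sR=18/25, mL=792/4225, mR=2646/4225
sensor matrix S = [[18/13, 90/101], [90/169, 18/25]]; det S = 222912/426725
solve [mL_A; mL_B] = S·[w00; w01] and [mR_A; mR_B] = S·[w10; w11]:
  w00 = -1, w01 = 1, w10 = 1/2, w11 = 1/2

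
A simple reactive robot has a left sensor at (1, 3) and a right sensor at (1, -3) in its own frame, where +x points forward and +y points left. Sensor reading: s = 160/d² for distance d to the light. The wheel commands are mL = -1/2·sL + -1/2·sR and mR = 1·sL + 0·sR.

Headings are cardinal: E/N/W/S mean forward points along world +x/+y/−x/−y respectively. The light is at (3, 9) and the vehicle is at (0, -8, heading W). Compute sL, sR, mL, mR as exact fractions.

5/13 40/53 -785/1378 5/13

left sensor world pos  = (-1, -11); dL² = 416
right sensor world pos = (-1, -5); dR² = 212
sL = 160/416 = 5/13
sR = 160/212 = 40/53
mL = -1/2·sL + -1/2·sR = -785/1378
mR = 1·sL + 0·sR = 5/13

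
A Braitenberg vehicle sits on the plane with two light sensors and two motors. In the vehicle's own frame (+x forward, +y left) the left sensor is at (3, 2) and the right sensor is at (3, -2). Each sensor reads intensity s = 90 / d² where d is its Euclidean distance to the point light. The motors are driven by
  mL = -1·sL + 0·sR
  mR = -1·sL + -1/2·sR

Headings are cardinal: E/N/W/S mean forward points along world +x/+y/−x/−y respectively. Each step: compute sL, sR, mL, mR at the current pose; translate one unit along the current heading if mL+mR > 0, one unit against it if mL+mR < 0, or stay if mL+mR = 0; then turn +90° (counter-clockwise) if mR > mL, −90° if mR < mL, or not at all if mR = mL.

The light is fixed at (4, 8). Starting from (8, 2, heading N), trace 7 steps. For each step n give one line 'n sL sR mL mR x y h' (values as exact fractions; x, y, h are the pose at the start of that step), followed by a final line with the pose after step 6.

n=0: pose=(8,2,N); sL=90/13, sR=2; mL=-90/13, mR=-103/13; mL+mR=-193/13 → advance -1; mR−mL=-1 → turn -1·90°
n=1: pose=(8,1,E); sL=45/37, sR=9/13; mL=-45/37, mR=-1503/962; mL+mR=-2673/962 → advance -1; mR−mL=-9/26 → turn -1·90°
n=2: pose=(7,1,S); sL=18/25, sR=90/101; mL=-18/25, mR=-2943/2525; mL+mR=-4761/2525 → advance -1; mR−mL=-45/101 → turn -1·90°
n=3: pose=(7,2,W); sL=45/32, sR=45/8; mL=-45/32, mR=-135/32; mL+mR=-45/8 → advance -1; mR−mL=-45/16 → turn -1·90°
n=4: pose=(8,2,N); sL=90/13, sR=2; mL=-90/13, mR=-103/13; mL+mR=-193/13 → advance -1; mR−mL=-1 → turn -1·90°
n=5: pose=(8,1,E); sL=45/37, sR=9/13; mL=-45/37, mR=-1503/962; mL+mR=-2673/962 → advance -1; mR−mL=-9/26 → turn -1·90°
n=6: pose=(7,1,S); sL=18/25, sR=90/101; mL=-18/25, mR=-2943/2525; mL+mR=-4761/2525 → advance -1; mR−mL=-45/101 → turn -1·90°

0 90/13 2 -90/13 -103/13 8 2 N
1 45/37 9/13 -45/37 -1503/962 8 1 E
2 18/25 90/101 -18/25 -2943/2525 7 1 S
3 45/32 45/8 -45/32 -135/32 7 2 W
4 90/13 2 -90/13 -103/13 8 2 N
5 45/37 9/13 -45/37 -1503/962 8 1 E
6 18/25 90/101 -18/25 -2943/2525 7 1 S
final 7 2 W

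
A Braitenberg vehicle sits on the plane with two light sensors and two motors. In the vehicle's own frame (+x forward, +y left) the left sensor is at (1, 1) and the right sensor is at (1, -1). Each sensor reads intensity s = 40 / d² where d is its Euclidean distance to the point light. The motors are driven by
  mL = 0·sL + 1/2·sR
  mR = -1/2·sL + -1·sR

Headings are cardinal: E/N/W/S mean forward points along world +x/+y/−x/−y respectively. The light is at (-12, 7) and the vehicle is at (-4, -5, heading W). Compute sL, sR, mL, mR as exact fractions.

left sensor world pos  = (-5, -6); dL² = 218
right sensor world pos = (-5, -4); dR² = 170
sL = 40/218 = 20/109
sR = 40/170 = 4/17
mL = 0·sL + 1/2·sR = 2/17
mR = -1/2·sL + -1·sR = -606/1853

20/109 4/17 2/17 -606/1853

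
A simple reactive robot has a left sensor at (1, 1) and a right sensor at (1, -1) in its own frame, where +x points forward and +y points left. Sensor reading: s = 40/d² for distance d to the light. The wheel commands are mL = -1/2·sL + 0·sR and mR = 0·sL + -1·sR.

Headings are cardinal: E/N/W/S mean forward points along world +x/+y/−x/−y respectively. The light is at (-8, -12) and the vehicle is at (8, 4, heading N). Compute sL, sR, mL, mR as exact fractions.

20/257 20/289 -10/257 -20/289

left sensor world pos  = (7, 5); dL² = 514
right sensor world pos = (9, 5); dR² = 578
sL = 40/514 = 20/257
sR = 40/578 = 20/289
mL = -1/2·sL + 0·sR = -10/257
mR = 0·sL + -1·sR = -20/289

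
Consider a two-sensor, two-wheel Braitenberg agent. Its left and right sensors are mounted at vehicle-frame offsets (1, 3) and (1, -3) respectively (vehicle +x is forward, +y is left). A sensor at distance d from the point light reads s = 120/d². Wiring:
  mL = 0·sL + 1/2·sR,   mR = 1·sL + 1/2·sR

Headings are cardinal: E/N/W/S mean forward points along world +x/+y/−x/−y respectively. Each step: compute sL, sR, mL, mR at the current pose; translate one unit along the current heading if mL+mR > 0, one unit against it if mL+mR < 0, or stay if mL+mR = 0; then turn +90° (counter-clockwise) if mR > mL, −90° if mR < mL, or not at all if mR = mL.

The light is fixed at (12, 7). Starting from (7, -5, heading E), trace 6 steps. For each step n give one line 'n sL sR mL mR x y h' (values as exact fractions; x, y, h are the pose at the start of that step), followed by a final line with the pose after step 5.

0 120/97 120/241 60/241 34740/23377 7 -5 E
1 12/17 60/61 30/61 1242/1037 8 -5 N
2 120/221 120/89 60/89 23940/19669 8 -4 W
3 30/37 15/26 15/52 2115/1924 7 -4 S
4 120/97 120/241 60/241 34740/23377 7 -5 E
5 12/17 60/61 30/61 1242/1037 8 -5 N
final 8 -4 W

n=0: pose=(7,-5,E); sL=120/97, sR=120/241; mL=60/241, mR=34740/23377; mL+mR=40560/23377 → advance +1; mR−mL=120/97 → turn +1·90°
n=1: pose=(8,-5,N); sL=12/17, sR=60/61; mL=30/61, mR=1242/1037; mL+mR=1752/1037 → advance +1; mR−mL=12/17 → turn +1·90°
n=2: pose=(8,-4,W); sL=120/221, sR=120/89; mL=60/89, mR=23940/19669; mL+mR=37200/19669 → advance +1; mR−mL=120/221 → turn +1·90°
n=3: pose=(7,-4,S); sL=30/37, sR=15/26; mL=15/52, mR=2115/1924; mL+mR=1335/962 → advance +1; mR−mL=30/37 → turn +1·90°
n=4: pose=(7,-5,E); sL=120/97, sR=120/241; mL=60/241, mR=34740/23377; mL+mR=40560/23377 → advance +1; mR−mL=120/97 → turn +1·90°
n=5: pose=(8,-5,N); sL=12/17, sR=60/61; mL=30/61, mR=1242/1037; mL+mR=1752/1037 → advance +1; mR−mL=12/17 → turn +1·90°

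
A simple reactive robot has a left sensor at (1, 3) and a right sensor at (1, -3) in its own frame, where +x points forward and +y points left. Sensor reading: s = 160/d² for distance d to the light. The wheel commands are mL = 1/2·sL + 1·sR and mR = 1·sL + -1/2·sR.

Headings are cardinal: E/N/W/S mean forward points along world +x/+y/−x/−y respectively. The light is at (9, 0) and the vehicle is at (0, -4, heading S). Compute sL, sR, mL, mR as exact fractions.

160/61 160/169 23280/10309 22160/10309

left sensor world pos  = (3, -5); dL² = 61
right sensor world pos = (-3, -5); dR² = 169
sL = 160/61 = 160/61
sR = 160/169 = 160/169
mL = 1/2·sL + 1·sR = 23280/10309
mR = 1·sL + -1/2·sR = 22160/10309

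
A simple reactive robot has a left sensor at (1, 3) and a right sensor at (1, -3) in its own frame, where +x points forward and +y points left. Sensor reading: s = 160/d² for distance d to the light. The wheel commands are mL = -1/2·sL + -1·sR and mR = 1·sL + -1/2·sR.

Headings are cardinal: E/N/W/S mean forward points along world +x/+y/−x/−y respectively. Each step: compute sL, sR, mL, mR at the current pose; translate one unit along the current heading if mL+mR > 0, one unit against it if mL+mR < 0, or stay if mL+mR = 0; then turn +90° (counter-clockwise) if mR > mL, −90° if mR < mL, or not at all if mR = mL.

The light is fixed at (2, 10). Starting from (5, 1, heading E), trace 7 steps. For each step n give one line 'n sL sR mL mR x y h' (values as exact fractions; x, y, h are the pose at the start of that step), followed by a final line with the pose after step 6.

0 40/13 1 -33/13 67/26 5 1 E
1 32/13 160/113 -3888/1469 2576/1469 6 1 N
2 80/89 80/29 -8280/2581 -1240/2581 6 0 W
3 32/37 32/25 -1584/925 208/925 7 0 S
4 20/9 8/9 -2 16/9 7 1 E
5 32/13 160/113 -3888/1469 2576/1469 6 1 N
6 80/89 80/29 -8280/2581 -1240/2581 6 0 W
final 7 0 S

n=0: pose=(5,1,E); sL=40/13, sR=1; mL=-33/13, mR=67/26; mL+mR=1/26 → advance +1; mR−mL=133/26 → turn +1·90°
n=1: pose=(6,1,N); sL=32/13, sR=160/113; mL=-3888/1469, mR=2576/1469; mL+mR=-1312/1469 → advance -1; mR−mL=6464/1469 → turn +1·90°
n=2: pose=(6,0,W); sL=80/89, sR=80/29; mL=-8280/2581, mR=-1240/2581; mL+mR=-9520/2581 → advance -1; mR−mL=7040/2581 → turn +1·90°
n=3: pose=(7,0,S); sL=32/37, sR=32/25; mL=-1584/925, mR=208/925; mL+mR=-1376/925 → advance -1; mR−mL=1792/925 → turn +1·90°
n=4: pose=(7,1,E); sL=20/9, sR=8/9; mL=-2, mR=16/9; mL+mR=-2/9 → advance -1; mR−mL=34/9 → turn +1·90°
n=5: pose=(6,1,N); sL=32/13, sR=160/113; mL=-3888/1469, mR=2576/1469; mL+mR=-1312/1469 → advance -1; mR−mL=6464/1469 → turn +1·90°
n=6: pose=(6,0,W); sL=80/89, sR=80/29; mL=-8280/2581, mR=-1240/2581; mL+mR=-9520/2581 → advance -1; mR−mL=7040/2581 → turn +1·90°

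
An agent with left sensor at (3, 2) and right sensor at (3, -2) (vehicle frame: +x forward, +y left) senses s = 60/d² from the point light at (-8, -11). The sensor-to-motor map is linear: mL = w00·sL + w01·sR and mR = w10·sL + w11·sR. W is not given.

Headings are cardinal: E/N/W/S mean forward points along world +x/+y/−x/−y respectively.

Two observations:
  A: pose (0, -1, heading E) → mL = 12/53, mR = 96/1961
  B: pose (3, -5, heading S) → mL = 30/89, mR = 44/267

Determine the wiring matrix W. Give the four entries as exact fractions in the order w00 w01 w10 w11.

obs A: pose=(0,-1,E) → sL=12/53, sR=12/37, mL=12/53, mR=96/1961
obs B: pose=(3,-5,S) → sL=30/89, sR=2/3, mL=30/89, mR=44/267
sensor matrix S = [[12/53, 12/37], [30/89, 2/3]]; det S = 7264/174529
solve [mL_A; mL_B] = S·[w00; w01] and [mR_A; mR_B] = S·[w10; w11]:
  w00 = 1, w01 = 0, w10 = -1/2, w11 = 1/2

1 0 -1/2 1/2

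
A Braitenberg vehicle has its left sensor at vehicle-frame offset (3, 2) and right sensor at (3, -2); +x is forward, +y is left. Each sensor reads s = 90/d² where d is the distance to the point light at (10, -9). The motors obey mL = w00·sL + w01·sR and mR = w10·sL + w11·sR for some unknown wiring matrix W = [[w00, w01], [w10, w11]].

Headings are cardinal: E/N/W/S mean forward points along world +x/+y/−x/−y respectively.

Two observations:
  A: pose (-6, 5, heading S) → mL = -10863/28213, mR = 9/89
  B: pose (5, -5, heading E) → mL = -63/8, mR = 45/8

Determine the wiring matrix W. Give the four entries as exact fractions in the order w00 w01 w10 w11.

-1 -1/2 0 1/2

obs A: pose=(-6,5,S) → sL=90/317, sR=18/89, mL=-10863/28213, mR=9/89
obs B: pose=(5,-5,E) → sL=9/4, sR=45/4, mL=-63/8, mR=45/8
sensor matrix S = [[90/317, 18/89], [9/4, 45/4]]; det S = 77274/28213
solve [mL_A; mL_B] = S·[w00; w01] and [mR_A; mR_B] = S·[w10; w11]:
  w00 = -1, w01 = -1/2, w10 = 0, w11 = 1/2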